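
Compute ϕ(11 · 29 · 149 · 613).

25361280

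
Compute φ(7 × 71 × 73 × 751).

φ(27247031) = 27247031 · (1 − 1/7) · (1 − 1/71) · (1 − 1/73) · (1 − 1/751)
       = 27247031 · 22680000/27247031 = 22680000.

22680000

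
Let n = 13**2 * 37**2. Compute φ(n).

φ(231361) = 231361 · (1 − 1/13) · (1 − 1/37)
       = 231361 · 432/481 = 207792.

207792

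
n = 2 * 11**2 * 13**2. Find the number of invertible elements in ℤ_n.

17160

φ(2) = 2 − 1 = 1.
φ(11^2) = 11^1·(11−1) = 11·10 = 110.
φ(13^2) = 13^1·(13−1) = 13·12 = 156.
Multiply: 1 · 110 · 156 = 17160.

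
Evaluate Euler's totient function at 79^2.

φ(79^2) = 79^1·(79−1) = 79·78 = 6162.

6162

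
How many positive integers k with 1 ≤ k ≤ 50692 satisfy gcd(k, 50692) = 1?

22176

50692 = 2^2 · 19 · 23 · 29.
φ(2^2) = 2^2 − 2^1 = 4 − 2 = 2.
φ(19) = 19 − 1 = 18.
φ(23) = 23 − 1 = 22.
φ(29) = 29 − 1 = 28.
Multiply: 2 · 18 · 22 · 28 = 22176.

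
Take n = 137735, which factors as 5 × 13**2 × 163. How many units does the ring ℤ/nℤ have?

101088

φ(137735) = 137735 · (1 − 1/5) · (1 − 1/13) · (1 − 1/163)
       = 137735 · 7776/10595 = 101088.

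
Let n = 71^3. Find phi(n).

352870

φ(71^3) = 71^3 − 71^2 = 357911 − 5041 = 352870.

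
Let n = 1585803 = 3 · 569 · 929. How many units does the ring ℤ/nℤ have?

1054208

φ(1585803) = 1585803 · (1 − 1/3) · (1 − 1/569) · (1 − 1/929)
       = 1585803 · 1054208/1585803 = 1054208.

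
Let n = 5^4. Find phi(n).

500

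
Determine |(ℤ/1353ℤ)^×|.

1353 = 3 · 11 · 41.
φ(3) = 3 − 1 = 2.
φ(11) = 11 − 1 = 10.
φ(41) = 41 − 1 = 40.
Multiply: 2 · 10 · 40 = 800.

800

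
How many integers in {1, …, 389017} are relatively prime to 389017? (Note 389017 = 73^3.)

383688

φ(73^3) = 73^3 − 73^2 = 389017 − 5329 = 383688.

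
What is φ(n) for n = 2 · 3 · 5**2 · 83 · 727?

2381280

φ(2) = 2 − 1 = 1.
φ(3) = 3 − 1 = 2.
φ(5^2) = 5^2 − 5^1 = 25 − 5 = 20.
φ(83) = 83 − 1 = 82.
φ(727) = 727 − 1 = 726.
Multiply: 1 · 2 · 20 · 82 · 726 = 2381280.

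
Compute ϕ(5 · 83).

φ(5) = 5 − 1 = 4.
φ(83) = 83 − 1 = 82.
Since φ is multiplicative, φ(415) = 4 · 82 = 328.

328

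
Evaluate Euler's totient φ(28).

12

Prime factorization: 28 = 2^2 × 7.
φ(28) = 28 · (1 − 1/2) · (1 − 1/7)
       = 28 · 6/14 = 12.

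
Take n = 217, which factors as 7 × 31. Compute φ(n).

180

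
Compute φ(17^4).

φ(83521) = 83521 · (1 − 1/17)
       = 83521 · 16/17 = 78608.

78608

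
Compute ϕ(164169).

96768

First factor: 164169 = 3^2 · 17 · 29 · 37.
φ(3^2) = 3^1·(3−1) = 3·2 = 6.
φ(17) = 17 − 1 = 16.
φ(29) = 29 − 1 = 28.
φ(37) = 37 − 1 = 36.
Multiply: 6 · 16 · 28 · 36 = 96768.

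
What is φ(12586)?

5040

First factor: 12586 = 2 * 7 * 29 * 31.
φ(2) = 2 − 1 = 1.
φ(7) = 7 − 1 = 6.
φ(29) = 29 − 1 = 28.
φ(31) = 31 − 1 = 30.
Since φ is multiplicative, φ(12586) = 1 · 6 · 28 · 30 = 5040.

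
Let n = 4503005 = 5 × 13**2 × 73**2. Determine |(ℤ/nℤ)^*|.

3279744

φ(5) = 5 − 1 = 4.
φ(13^2) = 13^1·(13−1) = 13·12 = 156.
φ(73^2) = 73^2 − 73^1 = 5329 − 73 = 5256.
φ(4503005) = 4 × 156 × 5256 = 3279744.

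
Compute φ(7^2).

42

φ(49) = 49 · (1 − 1/7)
       = 49 · 6/7 = 42.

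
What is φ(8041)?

Prime factorization: 8041 = 11 · 17 · 43.
φ(8041) = 8041 · (1 − 1/11) · (1 − 1/17) · (1 − 1/43)
       = 8041 · 6720/8041 = 6720.

6720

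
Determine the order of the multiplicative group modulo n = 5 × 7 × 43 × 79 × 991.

77837760

φ(5) = 5 − 1 = 4.
φ(7) = 7 − 1 = 6.
φ(43) = 43 − 1 = 42.
φ(79) = 79 − 1 = 78.
φ(991) = 991 − 1 = 990.
φ(117824945) = 4 × 6 × 42 × 78 × 990 = 77837760.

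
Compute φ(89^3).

697048

φ(89^3) = 89^3 − 89^2 = 704969 − 7921 = 697048.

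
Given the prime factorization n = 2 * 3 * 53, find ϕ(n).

104

φ(2) = 2 − 1 = 1.
φ(3) = 3 − 1 = 2.
φ(53) = 53 − 1 = 52.
Since φ is multiplicative, φ(318) = 1 · 2 · 52 = 104.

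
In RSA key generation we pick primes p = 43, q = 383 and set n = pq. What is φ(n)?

16044

φ(pq) = (p−1)(q−1) = 42 · 382 = 16044.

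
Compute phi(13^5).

342732

φ(371293) = 371293 · (1 − 1/13)
       = 371293 · 12/13 = 342732.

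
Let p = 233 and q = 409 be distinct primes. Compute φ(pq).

94656

φ(233) = 233 − 1 = 232.
φ(409) = 409 − 1 = 408.
φ(95297) = 232 × 408 = 94656.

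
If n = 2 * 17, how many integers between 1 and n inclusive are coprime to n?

16

φ(34) = 34 · (1 − 1/2) · (1 − 1/17)
       = 34 · 16/34 = 16.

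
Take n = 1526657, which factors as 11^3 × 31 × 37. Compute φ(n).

φ(11^3) = 11^3 − 11^2 = 1331 − 121 = 1210.
φ(31) = 31 − 1 = 30.
φ(37) = 37 − 1 = 36.
Multiply: 1210 · 30 · 36 = 1306800.

1306800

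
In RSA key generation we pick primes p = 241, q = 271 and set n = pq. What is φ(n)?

64800

φ(pq) = (p−1)(q−1) = 240 · 270 = 64800.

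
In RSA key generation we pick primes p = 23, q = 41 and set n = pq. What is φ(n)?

880

φ(n) = (p − 1)(q − 1) = (23−1)(41−1) = 22·40 = 880.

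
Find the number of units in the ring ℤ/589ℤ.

589 = 19 · 31.
φ(589) = 589 · (1 − 1/19) · (1 − 1/31)
       = 589 · 540/589 = 540.

540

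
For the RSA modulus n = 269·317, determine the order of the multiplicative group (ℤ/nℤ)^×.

84688

φ(n) = (p − 1)(q − 1) = (269−1)(317−1) = 268·316 = 84688.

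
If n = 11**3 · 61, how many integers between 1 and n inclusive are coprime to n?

φ(11^3) = 11^2·(11−1) = 121·10 = 1210.
φ(61) = 61 − 1 = 60.
Multiply: 1210 · 60 = 72600.

72600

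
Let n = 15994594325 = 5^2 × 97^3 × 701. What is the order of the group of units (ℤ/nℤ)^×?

φ(5^2) = 5^2 − 5^1 = 25 − 5 = 20.
φ(97^3) = 97^3 − 97^2 = 912673 − 9409 = 903264.
φ(701) = 701 − 1 = 700.
Multiply: 20 · 903264 · 700 = 12645696000.

12645696000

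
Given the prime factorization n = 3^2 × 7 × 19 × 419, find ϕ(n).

φ(501543) = 501543 · (1 − 1/3) · (1 − 1/7) · (1 − 1/19) · (1 − 1/419)
       = 501543 · 90288/167181 = 270864.

270864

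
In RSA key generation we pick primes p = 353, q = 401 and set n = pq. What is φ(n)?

140800

φ(141553) = 141553 · (1 − 1/353) · (1 − 1/401)
       = 141553 · 140800/141553 = 140800.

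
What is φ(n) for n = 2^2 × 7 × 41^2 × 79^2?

121268160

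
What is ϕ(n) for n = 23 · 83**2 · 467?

69775112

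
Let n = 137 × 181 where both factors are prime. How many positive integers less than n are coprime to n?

24480

φ(24797) = 24797 · (1 − 1/137) · (1 − 1/181)
       = 24797 · 24480/24797 = 24480.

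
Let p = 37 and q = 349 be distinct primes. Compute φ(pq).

φ(37) = 37 − 1 = 36.
φ(349) = 349 − 1 = 348.
Since φ is multiplicative, φ(12913) = 36 · 348 = 12528.

12528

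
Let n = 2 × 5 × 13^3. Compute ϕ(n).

φ(21970) = 21970 · (1 − 1/2) · (1 − 1/5) · (1 − 1/13)
       = 21970 · 48/130 = 8112.

8112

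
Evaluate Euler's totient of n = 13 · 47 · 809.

φ(13) = 13 − 1 = 12.
φ(47) = 47 − 1 = 46.
φ(809) = 809 − 1 = 808.
Multiply: 12 · 46 · 808 = 446016.

446016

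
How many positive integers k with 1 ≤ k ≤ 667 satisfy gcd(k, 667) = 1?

667 = 23 · 29.
φ(667) = 667 · (1 − 1/23) · (1 − 1/29)
       = 667 · 616/667 = 616.

616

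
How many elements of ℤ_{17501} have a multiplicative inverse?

17501 = 11 · 37 · 43.
φ(17501) = 17501 · (1 − 1/11) · (1 − 1/37) · (1 − 1/43)
       = 17501 · 15120/17501 = 15120.

15120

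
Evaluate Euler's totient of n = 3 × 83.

φ(3) = 3 − 1 = 2.
φ(83) = 83 − 1 = 82.
Multiply: 2 · 82 = 164.

164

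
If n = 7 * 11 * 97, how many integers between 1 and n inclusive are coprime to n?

5760

φ(7469) = 7469 · (1 − 1/7) · (1 − 1/11) · (1 − 1/97)
       = 7469 · 5760/7469 = 5760.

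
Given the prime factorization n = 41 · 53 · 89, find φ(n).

183040

φ(41) = 41 − 1 = 40.
φ(53) = 53 − 1 = 52.
φ(89) = 89 − 1 = 88.
Multiply: 40 · 52 · 88 = 183040.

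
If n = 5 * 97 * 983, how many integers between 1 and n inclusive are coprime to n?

377088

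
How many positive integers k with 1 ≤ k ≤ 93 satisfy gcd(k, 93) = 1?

60

93 = 3 × 31.
φ(93) = 93 · (1 − 1/3) · (1 − 1/31)
       = 93 · 60/93 = 60.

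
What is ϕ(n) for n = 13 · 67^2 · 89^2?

φ(13) = 13 − 1 = 12.
φ(67^2) = 67^1·(67−1) = 67·66 = 4422.
φ(89^2) = 89^2 − 89^1 = 7921 − 89 = 7832.
φ(462245797) = 12 × 4422 × 7832 = 415597248.

415597248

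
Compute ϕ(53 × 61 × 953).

2970240

φ(53) = 53 − 1 = 52.
φ(61) = 61 − 1 = 60.
φ(953) = 953 − 1 = 952.
φ(3081049) = 52 × 60 × 952 = 2970240.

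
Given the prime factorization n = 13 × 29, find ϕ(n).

φ(13) = 13 − 1 = 12.
φ(29) = 29 − 1 = 28.
Multiply: 12 · 28 = 336.

336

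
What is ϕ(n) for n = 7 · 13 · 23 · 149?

234432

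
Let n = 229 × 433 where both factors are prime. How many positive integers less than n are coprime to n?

98496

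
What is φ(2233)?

1680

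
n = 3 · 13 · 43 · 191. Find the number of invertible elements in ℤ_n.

φ(3) = 3 − 1 = 2.
φ(13) = 13 − 1 = 12.
φ(43) = 43 − 1 = 42.
φ(191) = 191 − 1 = 190.
Multiply: 2 · 12 · 42 · 190 = 191520.

191520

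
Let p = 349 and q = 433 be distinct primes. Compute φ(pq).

φ(n) = (p − 1)(q − 1) = (349−1)(433−1) = 348·432 = 150336.

150336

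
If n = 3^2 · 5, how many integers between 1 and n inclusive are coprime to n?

24

φ(3^2) = 3^2 − 3^1 = 9 − 3 = 6.
φ(5) = 5 − 1 = 4.
φ(45) = 6 × 4 = 24.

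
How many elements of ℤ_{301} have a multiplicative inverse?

First factor: 301 = 7 · 43.
φ(301) = 301 · (1 − 1/7) · (1 − 1/43)
       = 301 · 252/301 = 252.

252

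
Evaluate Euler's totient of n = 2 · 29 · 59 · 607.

984144

φ(2) = 2 − 1 = 1.
φ(29) = 29 − 1 = 28.
φ(59) = 59 − 1 = 58.
φ(607) = 607 − 1 = 606.
φ(2077154) = 1 × 28 × 58 × 606 = 984144.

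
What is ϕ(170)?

64

Prime factorization: 170 = 2 · 5 · 17.
φ(170) = 170 · (1 − 1/2) · (1 − 1/5) · (1 − 1/17)
       = 170 · 64/170 = 64.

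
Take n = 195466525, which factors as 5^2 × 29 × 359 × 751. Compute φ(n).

φ(195466525) = 195466525 · (1 − 1/5) · (1 − 1/29) · (1 − 1/359) · (1 − 1/751)
       = 195466525 · 30072000/39093305 = 150360000.

150360000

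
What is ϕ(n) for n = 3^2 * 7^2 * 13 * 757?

φ(4339881) = 4339881 · (1 − 1/3) · (1 − 1/7) · (1 − 1/13) · (1 − 1/757)
       = 4339881 · 108864/206661 = 2286144.

2286144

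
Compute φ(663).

384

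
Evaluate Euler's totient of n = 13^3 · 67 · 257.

34265088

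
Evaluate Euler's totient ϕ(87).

First factor: 87 = 3 * 29.
φ(3) = 3 − 1 = 2.
φ(29) = 29 − 1 = 28.
φ(87) = 2 × 28 = 56.

56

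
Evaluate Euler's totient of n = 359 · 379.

135324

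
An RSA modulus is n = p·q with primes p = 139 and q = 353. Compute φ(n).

For distinct primes, φ(pq) = (p−1)(q−1) = 138 × 352 = 48576.

48576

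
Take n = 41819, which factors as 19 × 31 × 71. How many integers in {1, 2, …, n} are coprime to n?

37800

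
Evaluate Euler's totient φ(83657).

First factor: 83657 = 7 × 17 × 19 × 37.
φ(83657) = 83657 · (1 − 1/7) · (1 − 1/17) · (1 − 1/19) · (1 − 1/37)
       = 83657 · 62208/83657 = 62208.

62208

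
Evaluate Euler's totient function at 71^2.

4970

φ(5041) = 5041 · (1 − 1/71)
       = 5041 · 70/71 = 4970.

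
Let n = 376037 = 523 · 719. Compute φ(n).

φ(523) = 523 − 1 = 522.
φ(719) = 719 − 1 = 718.
φ(376037) = 522 × 718 = 374796.

374796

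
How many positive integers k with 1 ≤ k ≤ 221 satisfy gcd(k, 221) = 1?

192

221 = 13 × 17.
φ(13) = 13 − 1 = 12.
φ(17) = 17 − 1 = 16.
Multiply: 12 · 16 = 192.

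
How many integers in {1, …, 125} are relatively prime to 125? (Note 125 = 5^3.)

φ(125) = 125 · (1 − 1/5)
       = 125 · 4/5 = 100.

100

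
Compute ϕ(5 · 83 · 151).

49200

φ(5) = 5 − 1 = 4.
φ(83) = 83 − 1 = 82.
φ(151) = 151 − 1 = 150.
Since φ is multiplicative, φ(62665) = 4 · 82 · 150 = 49200.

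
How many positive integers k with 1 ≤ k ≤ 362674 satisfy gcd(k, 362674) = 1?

157248

First factor: 362674 = 2 × 13^2 × 29 × 37.
φ(362674) = 362674 · (1 − 1/2) · (1 − 1/13) · (1 − 1/29) · (1 − 1/37)
       = 362674 · 12096/27898 = 157248.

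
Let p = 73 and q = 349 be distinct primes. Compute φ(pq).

25056

φ(pq) = (p−1)(q−1) = 72 · 348 = 25056.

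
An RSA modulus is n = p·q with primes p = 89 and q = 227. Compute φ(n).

19888

For distinct primes, φ(pq) = (p−1)(q−1) = 88 × 226 = 19888.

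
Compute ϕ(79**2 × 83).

505284

φ(79^2) = 79^2 − 79^1 = 6241 − 79 = 6162.
φ(83) = 83 − 1 = 82.
Multiply: 6162 · 82 = 505284.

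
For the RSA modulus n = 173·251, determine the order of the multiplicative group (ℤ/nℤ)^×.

For distinct primes, φ(pq) = (p−1)(q−1) = 172 × 250 = 43000.

43000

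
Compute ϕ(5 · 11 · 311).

φ(17105) = 17105 · (1 − 1/5) · (1 − 1/11) · (1 − 1/311)
       = 17105 · 12400/17105 = 12400.

12400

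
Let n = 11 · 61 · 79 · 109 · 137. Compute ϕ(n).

687398400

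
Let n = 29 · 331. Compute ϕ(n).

9240

φ(29) = 29 − 1 = 28.
φ(331) = 331 − 1 = 330.
φ(9599) = 28 × 330 = 9240.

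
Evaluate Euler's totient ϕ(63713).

Factor 63713: 63713 = 13^3 * 29.
φ(13^3) = 13^3 − 13^2 = 2197 − 169 = 2028.
φ(29) = 29 − 1 = 28.
Since φ is multiplicative, φ(63713) = 2028 · 28 = 56784.

56784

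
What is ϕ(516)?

First factor: 516 = 2**2 · 3 · 43.
φ(516) = 516 · (1 − 1/2) · (1 − 1/3) · (1 − 1/43)
       = 516 · 84/258 = 168.

168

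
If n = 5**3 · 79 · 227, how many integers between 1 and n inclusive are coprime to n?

1762800

φ(2241625) = 2241625 · (1 − 1/5) · (1 − 1/79) · (1 − 1/227)
       = 2241625 · 70512/89665 = 1762800.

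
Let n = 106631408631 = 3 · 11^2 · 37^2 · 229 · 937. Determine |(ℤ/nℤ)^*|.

62537080320

φ(106631408631) = 106631408631 · (1 − 1/3) · (1 − 1/11) · (1 − 1/37) · (1 − 1/229) · (1 − 1/937)
       = 106631408631 · 153653760/261993633 = 62537080320.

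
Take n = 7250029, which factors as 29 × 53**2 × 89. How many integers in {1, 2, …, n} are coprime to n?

φ(29) = 29 − 1 = 28.
φ(53^2) = 53^1·(53−1) = 53·52 = 2756.
φ(89) = 89 − 1 = 88.
Since φ is multiplicative, φ(7250029) = 28 · 2756 · 88 = 6790784.

6790784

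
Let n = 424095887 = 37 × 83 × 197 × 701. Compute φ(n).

405014400

φ(37) = 37 − 1 = 36.
φ(83) = 83 − 1 = 82.
φ(197) = 197 − 1 = 196.
φ(701) = 701 − 1 = 700.
Since φ is multiplicative, φ(424095887) = 36 · 82 · 196 · 700 = 405014400.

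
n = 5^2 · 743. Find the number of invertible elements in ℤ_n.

14840

φ(18575) = 18575 · (1 − 1/5) · (1 − 1/743)
       = 18575 · 2968/3715 = 14840.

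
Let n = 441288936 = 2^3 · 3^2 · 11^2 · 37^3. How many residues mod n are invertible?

φ(441288936) = 441288936 · (1 − 1/2) · (1 − 1/3) · (1 − 1/11) · (1 − 1/37)
       = 441288936 · 720/2442 = 130109760.

130109760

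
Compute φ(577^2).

φ(332929) = 332929 · (1 − 1/577)
       = 332929 · 576/577 = 332352.

332352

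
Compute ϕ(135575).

135575 = 5^2 · 11 · 17 · 29.
φ(135575) = 135575 · (1 − 1/5) · (1 − 1/11) · (1 − 1/17) · (1 − 1/29)
       = 135575 · 17920/27115 = 89600.

89600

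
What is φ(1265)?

880

First factor: 1265 = 5 · 11 · 23.
φ(5) = 5 − 1 = 4.
φ(11) = 11 − 1 = 10.
φ(23) = 23 − 1 = 22.
Multiply: 4 · 10 · 22 = 880.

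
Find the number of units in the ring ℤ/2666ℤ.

Prime factorization: 2666 = 2 · 31 · 43.
φ(2666) = 2666 · (1 − 1/2) · (1 − 1/31) · (1 − 1/43)
       = 2666 · 1260/2666 = 1260.

1260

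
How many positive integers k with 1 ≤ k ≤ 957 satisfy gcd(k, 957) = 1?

Factor 957: 957 = 3 · 11 · 29.
φ(3) = 3 − 1 = 2.
φ(11) = 11 − 1 = 10.
φ(29) = 29 − 1 = 28.
Multiply: 2 · 10 · 28 = 560.

560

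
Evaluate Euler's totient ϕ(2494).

Prime factorization: 2494 = 2 · 29 · 43.
φ(2) = 2 − 1 = 1.
φ(29) = 29 − 1 = 28.
φ(43) = 43 − 1 = 42.
Multiply: 1 · 28 · 42 = 1176.

1176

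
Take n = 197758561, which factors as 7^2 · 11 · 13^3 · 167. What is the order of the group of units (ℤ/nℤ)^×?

141392160

φ(7^2) = 7^2 − 7^1 = 49 − 7 = 42.
φ(11) = 11 − 1 = 10.
φ(13^3) = 13^3 − 13^2 = 2197 − 169 = 2028.
φ(167) = 167 − 1 = 166.
φ(197758561) = 42 × 10 × 2028 × 166 = 141392160.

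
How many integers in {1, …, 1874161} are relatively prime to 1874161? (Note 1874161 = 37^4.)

φ(37^4) = 37^4 − 37^3 = 1874161 − 50653 = 1823508.

1823508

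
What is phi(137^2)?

φ(18769) = 18769 · (1 − 1/137)
       = 18769 · 136/137 = 18632.

18632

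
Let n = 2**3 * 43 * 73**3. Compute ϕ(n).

64459584

φ(2^3) = 2^2·(2−1) = 4·1 = 4.
φ(43) = 43 − 1 = 42.
φ(73^3) = 73^2·(73−1) = 5329·72 = 383688.
Multiply: 4 · 42 · 383688 = 64459584.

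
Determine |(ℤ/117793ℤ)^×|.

99840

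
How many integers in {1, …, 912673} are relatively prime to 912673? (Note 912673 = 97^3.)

φ(912673) = 912673 · (1 − 1/97)
       = 912673 · 96/97 = 903264.

903264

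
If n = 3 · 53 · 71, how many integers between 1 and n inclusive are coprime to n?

7280

φ(3) = 3 − 1 = 2.
φ(53) = 53 − 1 = 52.
φ(71) = 71 − 1 = 70.
Since φ is multiplicative, φ(11289) = 2 · 52 · 70 = 7280.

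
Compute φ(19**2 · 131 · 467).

20718360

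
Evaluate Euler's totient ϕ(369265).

369265 = 5 * 13**2 * 19 * 23.
φ(369265) = 369265 · (1 − 1/5) · (1 − 1/13) · (1 − 1/19) · (1 − 1/23)
       = 369265 · 19008/28405 = 247104.

247104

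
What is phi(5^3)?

100

φ(125) = 125 · (1 − 1/5)
       = 125 · 4/5 = 100.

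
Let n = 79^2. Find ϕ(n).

6162

φ(6241) = 6241 · (1 − 1/79)
       = 6241 · 78/79 = 6162.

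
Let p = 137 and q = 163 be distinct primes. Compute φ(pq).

For distinct primes, φ(pq) = (p−1)(q−1) = 136 × 162 = 22032.

22032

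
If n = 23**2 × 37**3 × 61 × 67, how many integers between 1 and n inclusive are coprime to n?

98753307840

φ(109512951019) = 109512951019 · (1 − 1/23) · (1 − 1/37) · (1 − 1/61) · (1 − 1/67)
       = 109512951019 · 3136320/3478037 = 98753307840.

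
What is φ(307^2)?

93942

φ(307^2) = 307^1·(307−1) = 307·306 = 93942.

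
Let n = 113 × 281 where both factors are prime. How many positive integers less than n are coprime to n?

φ(31753) = 31753 · (1 − 1/113) · (1 − 1/281)
       = 31753 · 31360/31753 = 31360.

31360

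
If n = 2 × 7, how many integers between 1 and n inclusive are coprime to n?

6

φ(14) = 14 · (1 − 1/2) · (1 − 1/7)
       = 14 · 6/14 = 6.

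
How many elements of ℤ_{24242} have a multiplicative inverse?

10560

Factor 24242: 24242 = 2 * 17 * 23 * 31.
φ(24242) = 24242 · (1 − 1/2) · (1 − 1/17) · (1 − 1/23) · (1 − 1/31)
       = 24242 · 10560/24242 = 10560.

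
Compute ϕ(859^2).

737022

φ(859^2) = 859^2 − 859^1 = 737881 − 859 = 737022.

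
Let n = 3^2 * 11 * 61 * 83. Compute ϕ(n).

φ(3^2) = 3^1·(3−1) = 3·2 = 6.
φ(11) = 11 − 1 = 10.
φ(61) = 61 − 1 = 60.
φ(83) = 83 − 1 = 82.
φ(501237) = 6 × 10 × 60 × 82 = 295200.

295200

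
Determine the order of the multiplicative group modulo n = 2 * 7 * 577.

φ(8078) = 8078 · (1 − 1/2) · (1 − 1/7) · (1 − 1/577)
       = 8078 · 3456/8078 = 3456.

3456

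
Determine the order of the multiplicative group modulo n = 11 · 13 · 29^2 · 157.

15200640

φ(18881291) = 18881291 · (1 − 1/11) · (1 − 1/13) · (1 − 1/29) · (1 − 1/157)
       = 18881291 · 524160/651079 = 15200640.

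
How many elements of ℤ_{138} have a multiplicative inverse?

44

Prime factorization: 138 = 2 * 3 * 23.
φ(2) = 2 − 1 = 1.
φ(3) = 3 − 1 = 2.
φ(23) = 23 − 1 = 22.
Multiply: 1 · 2 · 22 = 44.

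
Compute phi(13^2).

156

φ(169) = 169 · (1 − 1/13)
       = 169 · 12/13 = 156.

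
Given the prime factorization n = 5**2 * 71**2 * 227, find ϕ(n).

22464400

φ(28607675) = 28607675 · (1 − 1/5) · (1 − 1/71) · (1 − 1/227)
       = 28607675 · 63280/80585 = 22464400.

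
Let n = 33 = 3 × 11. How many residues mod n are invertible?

20

φ(33) = 33 · (1 − 1/3) · (1 − 1/11)
       = 33 · 20/33 = 20.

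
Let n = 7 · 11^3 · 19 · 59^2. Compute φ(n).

447186960

φ(616217063) = 616217063 · (1 − 1/7) · (1 − 1/11) · (1 − 1/19) · (1 − 1/59)
       = 616217063 · 62640/86317 = 447186960.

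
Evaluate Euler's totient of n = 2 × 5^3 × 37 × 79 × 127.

φ(2) = 2 − 1 = 1.
φ(5^3) = 5^2·(5−1) = 25·4 = 100.
φ(37) = 37 − 1 = 36.
φ(79) = 79 − 1 = 78.
φ(127) = 127 − 1 = 126.
Since φ is multiplicative, φ(92805250) = 1 · 100 · 36 · 78 · 126 = 35380800.

35380800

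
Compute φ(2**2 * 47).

92

φ(188) = 188 · (1 − 1/2) · (1 − 1/47)
       = 188 · 46/94 = 92.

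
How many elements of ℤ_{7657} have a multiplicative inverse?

First factor: 7657 = 13 * 19 * 31.
φ(13) = 13 − 1 = 12.
φ(19) = 19 − 1 = 18.
φ(31) = 31 − 1 = 30.
Multiply: 12 · 18 · 30 = 6480.

6480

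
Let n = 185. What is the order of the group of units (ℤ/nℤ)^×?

144

Prime factorization: 185 = 5 · 37.
φ(185) = 185 · (1 − 1/5) · (1 − 1/37)
       = 185 · 144/185 = 144.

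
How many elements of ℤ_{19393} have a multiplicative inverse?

16800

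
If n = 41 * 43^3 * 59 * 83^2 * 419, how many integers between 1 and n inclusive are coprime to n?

φ(41) = 41 − 1 = 40.
φ(43^3) = 43^2·(43−1) = 1849·42 = 77658.
φ(59) = 59 − 1 = 58.
φ(83^2) = 83^1·(83−1) = 83·82 = 6806.
φ(419) = 419 − 1 = 418.
φ(555151404407603) = 40 × 77658 × 58 × 6806 × 418 = 512557287876480.

512557287876480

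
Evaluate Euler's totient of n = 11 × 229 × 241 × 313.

φ(11) = 11 − 1 = 10.
φ(229) = 229 − 1 = 228.
φ(241) = 241 − 1 = 240.
φ(313) = 313 − 1 = 312.
φ(190015727) = 10 × 228 × 240 × 312 = 170726400.

170726400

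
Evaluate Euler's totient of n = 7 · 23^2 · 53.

157872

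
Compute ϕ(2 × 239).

238

φ(478) = 478 · (1 − 1/2) · (1 − 1/239)
       = 478 · 238/478 = 238.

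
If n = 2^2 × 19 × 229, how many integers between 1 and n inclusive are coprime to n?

φ(17404) = 17404 · (1 − 1/2) · (1 − 1/19) · (1 − 1/229)
       = 17404 · 4104/8702 = 8208.

8208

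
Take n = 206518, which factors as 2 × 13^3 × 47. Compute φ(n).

93288

φ(206518) = 206518 · (1 − 1/2) · (1 − 1/13) · (1 − 1/47)
       = 206518 · 552/1222 = 93288.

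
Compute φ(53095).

34560

53095 = 5 · 7 · 37 · 41.
φ(5) = 5 − 1 = 4.
φ(7) = 7 − 1 = 6.
φ(37) = 37 − 1 = 36.
φ(41) = 41 − 1 = 40.
Multiply: 4 · 6 · 36 · 40 = 34560.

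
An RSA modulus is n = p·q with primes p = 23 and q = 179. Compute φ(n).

φ(n) = (p − 1)(q − 1) = (23−1)(179−1) = 22·178 = 3916.

3916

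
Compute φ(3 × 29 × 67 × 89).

φ(518781) = 518781 · (1 − 1/3) · (1 − 1/29) · (1 − 1/67) · (1 − 1/89)
       = 518781 · 325248/518781 = 325248.

325248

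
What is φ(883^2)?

φ(779689) = 779689 · (1 − 1/883)
       = 779689 · 882/883 = 778806.

778806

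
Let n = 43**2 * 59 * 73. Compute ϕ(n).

7541856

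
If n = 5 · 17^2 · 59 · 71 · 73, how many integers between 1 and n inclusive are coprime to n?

318044160

φ(5) = 5 − 1 = 4.
φ(17^2) = 17^2 − 17^1 = 289 − 17 = 272.
φ(59) = 59 − 1 = 58.
φ(71) = 71 − 1 = 70.
φ(73) = 73 − 1 = 72.
Since φ is multiplicative, φ(441876665) = 4 · 272 · 58 · 70 · 72 = 318044160.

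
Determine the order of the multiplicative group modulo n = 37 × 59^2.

φ(37) = 37 − 1 = 36.
φ(59^2) = 59^1·(59−1) = 59·58 = 3422.
Since φ is multiplicative, φ(128797) = 36 · 3422 = 123192.

123192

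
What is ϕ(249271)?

201600

Prime factorization: 249271 = 11 × 17 × 31 × 43.
φ(11) = 11 − 1 = 10.
φ(17) = 17 − 1 = 16.
φ(31) = 31 − 1 = 30.
φ(43) = 43 − 1 = 42.
φ(249271) = 10 × 16 × 30 × 42 = 201600.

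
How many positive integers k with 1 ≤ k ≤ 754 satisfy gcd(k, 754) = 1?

Prime factorization: 754 = 2 * 13 * 29.
φ(2) = 2 − 1 = 1.
φ(13) = 13 − 1 = 12.
φ(29) = 29 − 1 = 28.
Since φ is multiplicative, φ(754) = 1 · 12 · 28 = 336.

336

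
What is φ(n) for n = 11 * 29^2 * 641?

φ(11) = 11 − 1 = 10.
φ(29^2) = 29^2 − 29^1 = 841 − 29 = 812.
φ(641) = 641 − 1 = 640.
Since φ is multiplicative, φ(5929891) = 10 · 812 · 640 = 5196800.

5196800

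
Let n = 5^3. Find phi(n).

φ(5^3) = 5^2·(5−1) = 25·4 = 100.

100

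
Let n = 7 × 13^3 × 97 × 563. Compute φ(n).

656487936

φ(7) = 7 − 1 = 6.
φ(13^3) = 13^3 − 13^2 = 2197 − 169 = 2028.
φ(97) = 97 − 1 = 96.
φ(563) = 563 − 1 = 562.
Since φ is multiplicative, φ(839862569) = 6 · 2028 · 96 · 562 = 656487936.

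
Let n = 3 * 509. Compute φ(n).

φ(1527) = 1527 · (1 − 1/3) · (1 − 1/509)
       = 1527 · 1016/1527 = 1016.

1016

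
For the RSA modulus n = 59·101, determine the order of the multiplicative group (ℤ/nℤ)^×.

5800

φ(5959) = 5959 · (1 − 1/59) · (1 − 1/101)
       = 5959 · 5800/5959 = 5800.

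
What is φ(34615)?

First factor: 34615 = 5 · 7 · 23 · 43.
φ(34615) = 34615 · (1 − 1/5) · (1 − 1/7) · (1 − 1/23) · (1 − 1/43)
       = 34615 · 22176/34615 = 22176.

22176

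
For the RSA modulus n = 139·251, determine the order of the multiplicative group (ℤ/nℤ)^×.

34500

For distinct primes, φ(pq) = (p−1)(q−1) = 138 × 250 = 34500.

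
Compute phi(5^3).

100

φ(5^3) = 5^3 − 5^2 = 125 − 25 = 100.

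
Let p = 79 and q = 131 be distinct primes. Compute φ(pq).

For distinct primes, φ(pq) = (p−1)(q−1) = 78 × 130 = 10140.

10140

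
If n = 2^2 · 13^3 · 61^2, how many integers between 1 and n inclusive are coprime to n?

φ(32700148) = 32700148 · (1 − 1/2) · (1 − 1/13) · (1 − 1/61)
       = 32700148 · 720/1586 = 14844960.

14844960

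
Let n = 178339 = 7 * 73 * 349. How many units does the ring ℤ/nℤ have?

150336

φ(178339) = 178339 · (1 − 1/7) · (1 − 1/73) · (1 − 1/349)
       = 178339 · 150336/178339 = 150336.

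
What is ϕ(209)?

180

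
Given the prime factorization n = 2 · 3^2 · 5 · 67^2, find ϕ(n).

106128

φ(2) = 2 − 1 = 1.
φ(3^2) = 3^1·(3−1) = 3·2 = 6.
φ(5) = 5 − 1 = 4.
φ(67^2) = 67^2 − 67^1 = 4489 − 67 = 4422.
Multiply: 1 · 6 · 4 · 4422 = 106128.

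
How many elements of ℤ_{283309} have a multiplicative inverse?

283309 = 13 * 19 * 31 * 37.
φ(283309) = 283309 · (1 − 1/13) · (1 − 1/19) · (1 − 1/31) · (1 − 1/37)
       = 283309 · 233280/283309 = 233280.

233280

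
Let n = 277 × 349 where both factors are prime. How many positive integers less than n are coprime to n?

φ(277) = 277 − 1 = 276.
φ(349) = 349 − 1 = 348.
φ(96673) = 276 × 348 = 96048.

96048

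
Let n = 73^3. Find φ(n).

φ(389017) = 389017 · (1 − 1/73)
       = 389017 · 72/73 = 383688.

383688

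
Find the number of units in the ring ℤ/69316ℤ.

30240

First factor: 69316 = 2**2 · 13 · 31 · 43.
φ(69316) = 69316 · (1 − 1/2) · (1 − 1/13) · (1 − 1/31) · (1 − 1/43)
       = 69316 · 15120/34658 = 30240.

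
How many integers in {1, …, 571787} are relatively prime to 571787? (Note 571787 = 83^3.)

φ(571787) = 571787 · (1 − 1/83)
       = 571787 · 82/83 = 564898.

564898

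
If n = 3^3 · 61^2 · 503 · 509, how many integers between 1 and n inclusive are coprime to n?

φ(3^3) = 3^3 − 3^2 = 27 − 9 = 18.
φ(61^2) = 61^1·(61−1) = 61·60 = 3660.
φ(503) = 503 − 1 = 502.
φ(509) = 509 − 1 = 508.
Since φ is multiplicative, φ(25722264609) = 18 · 3660 · 502 · 508 = 16800454080.

16800454080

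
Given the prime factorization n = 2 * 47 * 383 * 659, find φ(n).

11562376

φ(23725318) = 23725318 · (1 − 1/2) · (1 − 1/47) · (1 − 1/383) · (1 − 1/659)
       = 23725318 · 11562376/23725318 = 11562376.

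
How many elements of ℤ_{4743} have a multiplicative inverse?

Prime factorization: 4743 = 3**2 × 17 × 31.
φ(3^2) = 3^1·(3−1) = 3·2 = 6.
φ(17) = 17 − 1 = 16.
φ(31) = 31 − 1 = 30.
Multiply: 6 · 16 · 30 = 2880.

2880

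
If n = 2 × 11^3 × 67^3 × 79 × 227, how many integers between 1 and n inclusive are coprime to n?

φ(14357717623898) = 14357717623898 · (1 − 1/2) · (1 − 1/11) · (1 − 1/67) · (1 − 1/79) · (1 − 1/227)
       = 14357717623898 · 11634480/26433242 = 6319488867120.

6319488867120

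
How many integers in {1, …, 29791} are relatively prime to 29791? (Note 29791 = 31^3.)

φ(29791) = 29791 · (1 − 1/31)
       = 29791 · 30/31 = 28830.

28830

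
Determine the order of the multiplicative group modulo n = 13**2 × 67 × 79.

803088

φ(13^2) = 13^2 − 13^1 = 169 − 13 = 156.
φ(67) = 67 − 1 = 66.
φ(79) = 79 − 1 = 78.
Multiply: 156 · 66 · 78 = 803088.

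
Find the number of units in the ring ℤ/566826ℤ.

170352

First factor: 566826 = 2 · 3 · 13^3 · 43.
φ(566826) = 566826 · (1 − 1/2) · (1 − 1/3) · (1 − 1/13) · (1 − 1/43)
       = 566826 · 1008/3354 = 170352.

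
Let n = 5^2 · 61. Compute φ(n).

1200

φ(5^2) = 5^1·(5−1) = 5·4 = 20.
φ(61) = 61 − 1 = 60.
Since φ is multiplicative, φ(1525) = 20 · 60 = 1200.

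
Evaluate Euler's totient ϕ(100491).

60480

Factor 100491: 100491 = 3 * 19 * 41 * 43.
φ(100491) = 100491 · (1 − 1/3) · (1 − 1/19) · (1 − 1/41) · (1 − 1/43)
       = 100491 · 60480/100491 = 60480.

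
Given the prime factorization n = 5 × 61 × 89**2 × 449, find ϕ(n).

842096640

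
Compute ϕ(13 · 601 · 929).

6681600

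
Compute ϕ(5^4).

φ(5^4) = 5^3·(5−1) = 125·4 = 500.

500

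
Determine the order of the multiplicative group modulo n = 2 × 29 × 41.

1120

φ(2) = 2 − 1 = 1.
φ(29) = 29 − 1 = 28.
φ(41) = 41 − 1 = 40.
φ(2378) = 1 × 28 × 40 = 1120.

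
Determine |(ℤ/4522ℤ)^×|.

1728

Factor 4522: 4522 = 2 · 7 · 17 · 19.
φ(2) = 2 − 1 = 1.
φ(7) = 7 − 1 = 6.
φ(17) = 17 − 1 = 16.
φ(19) = 19 − 1 = 18.
Since φ is multiplicative, φ(4522) = 1 · 6 · 16 · 18 = 1728.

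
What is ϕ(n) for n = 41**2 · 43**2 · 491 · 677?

981079881600

φ(1033177132783) = 1033177132783 · (1 − 1/41) · (1 − 1/43) · (1 − 1/491) · (1 − 1/677)
       = 1033177132783 · 556483200/586033541 = 981079881600.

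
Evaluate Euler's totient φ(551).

504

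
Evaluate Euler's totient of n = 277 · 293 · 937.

75434112

φ(277) = 277 − 1 = 276.
φ(293) = 293 − 1 = 292.
φ(937) = 937 − 1 = 936.
φ(76047857) = 276 × 292 × 936 = 75434112.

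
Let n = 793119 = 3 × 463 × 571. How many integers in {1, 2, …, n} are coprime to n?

φ(3) = 3 − 1 = 2.
φ(463) = 463 − 1 = 462.
φ(571) = 571 − 1 = 570.
Since φ is multiplicative, φ(793119) = 2 · 462 · 570 = 526680.

526680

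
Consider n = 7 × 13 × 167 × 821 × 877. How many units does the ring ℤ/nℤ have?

φ(7) = 7 − 1 = 6.
φ(13) = 13 − 1 = 12.
φ(167) = 167 − 1 = 166.
φ(821) = 821 − 1 = 820.
φ(877) = 877 − 1 = 876.
Multiply: 6 · 12 · 166 · 820 · 876 = 8585360640.

8585360640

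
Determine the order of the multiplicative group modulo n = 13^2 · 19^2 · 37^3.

2629399968

φ(13^2) = 13^2 − 13^1 = 169 − 13 = 156.
φ(19^2) = 19^1·(19−1) = 19·18 = 342.
φ(37^3) = 37^2·(37−1) = 1369·36 = 49284.
φ(3090288877) = 156 × 342 × 49284 = 2629399968.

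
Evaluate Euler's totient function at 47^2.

2162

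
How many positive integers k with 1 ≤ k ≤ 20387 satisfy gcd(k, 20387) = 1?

18144

First factor: 20387 = 19 · 29 · 37.
φ(19) = 19 − 1 = 18.
φ(29) = 29 − 1 = 28.
φ(37) = 37 − 1 = 36.
Multiply: 18 · 28 · 36 = 18144.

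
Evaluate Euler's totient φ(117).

Prime factorization: 117 = 3**2 * 13.
φ(117) = 117 · (1 − 1/3) · (1 − 1/13)
       = 117 · 24/39 = 72.

72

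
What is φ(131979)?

80640

131979 = 3 · 29 · 37 · 41.
φ(131979) = 131979 · (1 − 1/3) · (1 − 1/29) · (1 − 1/37) · (1 − 1/41)
       = 131979 · 80640/131979 = 80640.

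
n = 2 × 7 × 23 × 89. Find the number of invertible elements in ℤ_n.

φ(2) = 2 − 1 = 1.
φ(7) = 7 − 1 = 6.
φ(23) = 23 − 1 = 22.
φ(89) = 89 − 1 = 88.
Since φ is multiplicative, φ(28658) = 1 · 6 · 22 · 88 = 11616.

11616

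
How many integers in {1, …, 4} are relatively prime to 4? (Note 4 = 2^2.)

2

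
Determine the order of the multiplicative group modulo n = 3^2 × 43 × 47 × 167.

1924272

φ(3037563) = 3037563 · (1 − 1/3) · (1 − 1/43) · (1 − 1/47) · (1 − 1/167)
       = 3037563 · 641424/1012521 = 1924272.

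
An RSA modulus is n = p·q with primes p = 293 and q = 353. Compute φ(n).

For distinct primes, φ(pq) = (p−1)(q−1) = 292 × 352 = 102784.

102784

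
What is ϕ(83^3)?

φ(571787) = 571787 · (1 − 1/83)
       = 571787 · 82/83 = 564898.

564898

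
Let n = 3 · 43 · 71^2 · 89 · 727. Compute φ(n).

φ(42075649167) = 42075649167 · (1 − 1/3) · (1 − 1/43) · (1 − 1/71) · (1 − 1/89) · (1 − 1/727)
       = 42075649167 · 375661440/592614777 = 26671962240.

26671962240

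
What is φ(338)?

First factor: 338 = 2 · 13**2.
φ(2) = 2 − 1 = 1.
φ(13^2) = 13^1·(13−1) = 13·12 = 156.
Since φ is multiplicative, φ(338) = 1 · 156 = 156.

156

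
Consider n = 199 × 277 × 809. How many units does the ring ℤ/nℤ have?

44155584

φ(199) = 199 − 1 = 198.
φ(277) = 277 − 1 = 276.
φ(809) = 809 − 1 = 808.
Since φ is multiplicative, φ(44594507) = 198 · 276 · 808 = 44155584.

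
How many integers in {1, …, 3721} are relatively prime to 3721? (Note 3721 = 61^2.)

φ(61^2) = 61^1·(61−1) = 61·60 = 3660.

3660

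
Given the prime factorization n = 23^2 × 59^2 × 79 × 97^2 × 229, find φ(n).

286749678099456

φ(23^2) = 23^2 − 23^1 = 529 − 23 = 506.
φ(59^2) = 59^2 − 59^1 = 3481 − 59 = 3422.
φ(79) = 79 − 1 = 78.
φ(97^2) = 97^1·(97−1) = 97·96 = 9312.
φ(229) = 229 − 1 = 228.
Since φ is multiplicative, φ(313448169159331) = 506 · 3422 · 78 · 9312 · 228 = 286749678099456.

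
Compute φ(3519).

2112

3519 = 3^2 × 17 × 23.
φ(3519) = 3519 · (1 − 1/3) · (1 − 1/17) · (1 − 1/23)
       = 3519 · 704/1173 = 2112.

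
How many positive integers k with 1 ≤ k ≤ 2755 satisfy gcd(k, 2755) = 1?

2016

2755 = 5 * 19 * 29.
φ(2755) = 2755 · (1 − 1/5) · (1 − 1/19) · (1 − 1/29)
       = 2755 · 2016/2755 = 2016.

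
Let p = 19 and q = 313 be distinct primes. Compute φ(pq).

φ(5947) = 5947 · (1 − 1/19) · (1 − 1/313)
       = 5947 · 5616/5947 = 5616.

5616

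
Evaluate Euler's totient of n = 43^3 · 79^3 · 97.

3629160872064

φ(43^3) = 43^3 − 43^2 = 79507 − 1849 = 77658.
φ(79^3) = 79^3 − 79^2 = 493039 − 6241 = 486798.
φ(97) = 97 − 1 = 96.
Multiply: 77658 · 486798 · 96 = 3629160872064.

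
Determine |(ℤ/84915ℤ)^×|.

Factor 84915: 84915 = 3**3 · 5 · 17 · 37.
φ(3^3) = 3^3 − 3^2 = 27 − 9 = 18.
φ(5) = 5 − 1 = 4.
φ(17) = 17 − 1 = 16.
φ(37) = 37 − 1 = 36.
Since φ is multiplicative, φ(84915) = 18 · 4 · 16 · 36 = 41472.

41472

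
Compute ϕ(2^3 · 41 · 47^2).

345920

φ(2^3) = 2^2·(2−1) = 4·1 = 4.
φ(41) = 41 − 1 = 40.
φ(47^2) = 47^1·(47−1) = 47·46 = 2162.
φ(724552) = 4 × 40 × 2162 = 345920.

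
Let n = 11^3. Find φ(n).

1210

φ(11^3) = 11^2·(11−1) = 121·10 = 1210.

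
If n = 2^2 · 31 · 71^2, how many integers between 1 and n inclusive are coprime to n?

φ(625084) = 625084 · (1 − 1/2) · (1 − 1/31) · (1 − 1/71)
       = 625084 · 2100/4402 = 298200.

298200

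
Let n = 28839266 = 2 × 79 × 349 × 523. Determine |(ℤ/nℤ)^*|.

14169168

φ(2) = 2 − 1 = 1.
φ(79) = 79 − 1 = 78.
φ(349) = 349 − 1 = 348.
φ(523) = 523 − 1 = 522.
Since φ is multiplicative, φ(28839266) = 1 · 78 · 348 · 522 = 14169168.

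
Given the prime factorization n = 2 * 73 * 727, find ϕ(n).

φ(2) = 2 − 1 = 1.
φ(73) = 73 − 1 = 72.
φ(727) = 727 − 1 = 726.
Multiply: 1 · 72 · 726 = 52272.

52272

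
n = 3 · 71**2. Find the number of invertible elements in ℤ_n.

φ(3) = 3 − 1 = 2.
φ(71^2) = 71^1·(71−1) = 71·70 = 4970.
Multiply: 2 · 4970 = 9940.

9940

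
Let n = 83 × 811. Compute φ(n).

66420

φ(83) = 83 − 1 = 82.
φ(811) = 811 − 1 = 810.
Since φ is multiplicative, φ(67313) = 82 · 810 = 66420.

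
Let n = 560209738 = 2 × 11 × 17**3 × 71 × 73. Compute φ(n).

233049600

φ(560209738) = 560209738 · (1 − 1/2) · (1 − 1/11) · (1 − 1/17) · (1 − 1/71) · (1 − 1/73)
       = 560209738 · 806400/1938442 = 233049600.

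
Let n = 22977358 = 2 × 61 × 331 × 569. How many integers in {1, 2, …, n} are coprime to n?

φ(22977358) = 22977358 · (1 − 1/2) · (1 − 1/61) · (1 − 1/331) · (1 − 1/569)
       = 22977358 · 11246400/22977358 = 11246400.

11246400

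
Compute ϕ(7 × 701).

φ(4907) = 4907 · (1 − 1/7) · (1 − 1/701)
       = 4907 · 4200/4907 = 4200.

4200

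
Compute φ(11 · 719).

7180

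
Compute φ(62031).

First factor: 62031 = 3 × 23 × 29 × 31.
φ(62031) = 62031 · (1 − 1/3) · (1 − 1/23) · (1 − 1/29) · (1 − 1/31)
       = 62031 · 36960/62031 = 36960.

36960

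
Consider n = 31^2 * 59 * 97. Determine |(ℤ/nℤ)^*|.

5178240

φ(31^2) = 31^2 − 31^1 = 961 − 31 = 930.
φ(59) = 59 − 1 = 58.
φ(97) = 97 − 1 = 96.
Multiply: 930 · 58 · 96 = 5178240.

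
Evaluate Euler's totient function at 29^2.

φ(841) = 841 · (1 − 1/29)
       = 841 · 28/29 = 812.

812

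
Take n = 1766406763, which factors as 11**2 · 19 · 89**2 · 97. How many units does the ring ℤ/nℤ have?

1488706560

φ(11^2) = 11^1·(11−1) = 11·10 = 110.
φ(19) = 19 − 1 = 18.
φ(89^2) = 89^1·(89−1) = 89·88 = 7832.
φ(97) = 97 − 1 = 96.
φ(1766406763) = 110 × 18 × 7832 × 96 = 1488706560.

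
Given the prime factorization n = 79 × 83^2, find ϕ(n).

530868

φ(544231) = 544231 · (1 − 1/79) · (1 − 1/83)
       = 544231 · 6396/6557 = 530868.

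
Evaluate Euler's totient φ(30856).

12096

Prime factorization: 30856 = 2^3 * 7 * 19 * 29.
φ(2^3) = 2^3 − 2^2 = 8 − 4 = 4.
φ(7) = 7 − 1 = 6.
φ(19) = 19 − 1 = 18.
φ(29) = 29 − 1 = 28.
φ(30856) = 4 × 6 × 18 × 28 = 12096.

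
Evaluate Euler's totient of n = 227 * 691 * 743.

115707480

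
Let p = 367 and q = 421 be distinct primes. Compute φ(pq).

153720

For distinct primes, φ(pq) = (p−1)(q−1) = 366 × 420 = 153720.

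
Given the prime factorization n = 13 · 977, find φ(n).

11712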